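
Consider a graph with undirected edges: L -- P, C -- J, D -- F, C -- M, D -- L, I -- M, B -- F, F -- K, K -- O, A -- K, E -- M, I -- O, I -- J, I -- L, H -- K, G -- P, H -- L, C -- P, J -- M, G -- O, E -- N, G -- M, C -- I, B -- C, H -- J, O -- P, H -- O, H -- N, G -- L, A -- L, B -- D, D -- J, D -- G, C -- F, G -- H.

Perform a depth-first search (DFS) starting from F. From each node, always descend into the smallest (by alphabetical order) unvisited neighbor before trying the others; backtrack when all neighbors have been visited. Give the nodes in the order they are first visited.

Visit F
F → B
B → C
C → I
I → J
J → D
D → G
G → H
H → K
K → A
A → L
L → P
P → O
H → N
N → E
E → M

F → B → C → I → J → D → G → H → K → A → L → P → O → N → E → M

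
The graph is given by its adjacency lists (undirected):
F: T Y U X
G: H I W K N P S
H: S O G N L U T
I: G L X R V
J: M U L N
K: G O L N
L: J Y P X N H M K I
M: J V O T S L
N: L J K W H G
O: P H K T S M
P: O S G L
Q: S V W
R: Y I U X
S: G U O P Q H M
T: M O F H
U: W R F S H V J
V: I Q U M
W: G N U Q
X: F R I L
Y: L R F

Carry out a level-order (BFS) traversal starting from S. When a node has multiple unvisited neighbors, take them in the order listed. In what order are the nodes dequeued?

Visit S; enqueue G, U, O, P, Q, H, M → queue [G, U, O, P, Q, H, M]
Visit G; enqueue I, W, K, N → queue [U, O, P, Q, H, M, I, W, K, N]
Visit U; enqueue R, F, V, J → queue [O, P, Q, H, M, I, W, K, N, R, F, V, J]
Visit O; enqueue T → queue [P, Q, H, M, I, W, K, N, R, F, V, J, T]
Visit P; enqueue L → queue [Q, H, M, I, W, K, N, R, F, V, J, T, L]
Visit Q → queue [H, M, I, W, K, N, R, F, V, J, T, L]
Visit H → queue [M, I, W, K, N, R, F, V, J, T, L]
Visit M → queue [I, W, K, N, R, F, V, J, T, L]
Visit I; enqueue X → queue [W, K, N, R, F, V, J, T, L, X]
Visit W → queue [K, N, R, F, V, J, T, L, X]
Visit K → queue [N, R, F, V, J, T, L, X]
Visit N → queue [R, F, V, J, T, L, X]
Visit R; enqueue Y → queue [F, V, J, T, L, X, Y]
Visit F → queue [V, J, T, L, X, Y]
Visit V → queue [J, T, L, X, Y]
Visit J → queue [T, L, X, Y]
Visit T → queue [L, X, Y]
Visit L → queue [X, Y]
Visit X → queue [Y]
Visit Y → queue []

S → G → U → O → P → Q → H → M → I → W → K → N → R → F → V → J → T → L → X → Y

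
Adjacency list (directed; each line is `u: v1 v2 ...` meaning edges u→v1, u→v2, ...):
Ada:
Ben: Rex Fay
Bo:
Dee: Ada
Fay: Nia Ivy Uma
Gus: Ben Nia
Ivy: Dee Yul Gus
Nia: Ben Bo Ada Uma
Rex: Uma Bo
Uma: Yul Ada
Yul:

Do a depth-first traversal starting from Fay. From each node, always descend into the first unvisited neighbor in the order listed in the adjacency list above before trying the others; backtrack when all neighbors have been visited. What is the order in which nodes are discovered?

Fay, Nia, Ben, Rex, Uma, Yul, Ada, Bo, Ivy, Dee, Gus

Visit Fay
Fay → Nia
Nia → Ben
Ben → Rex
Rex → Uma
Uma → Yul
Uma → Ada
Rex → Bo
Fay → Ivy
Ivy → Dee
Ivy → Gus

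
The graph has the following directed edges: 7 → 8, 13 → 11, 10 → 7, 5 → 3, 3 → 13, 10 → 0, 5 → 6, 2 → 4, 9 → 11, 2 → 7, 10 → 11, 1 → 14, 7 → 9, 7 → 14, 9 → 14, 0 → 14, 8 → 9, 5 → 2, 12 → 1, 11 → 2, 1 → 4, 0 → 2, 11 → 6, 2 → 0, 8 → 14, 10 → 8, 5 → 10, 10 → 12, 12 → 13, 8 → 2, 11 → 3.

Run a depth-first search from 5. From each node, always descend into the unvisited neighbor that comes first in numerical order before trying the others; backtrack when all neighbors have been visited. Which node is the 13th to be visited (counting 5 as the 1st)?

10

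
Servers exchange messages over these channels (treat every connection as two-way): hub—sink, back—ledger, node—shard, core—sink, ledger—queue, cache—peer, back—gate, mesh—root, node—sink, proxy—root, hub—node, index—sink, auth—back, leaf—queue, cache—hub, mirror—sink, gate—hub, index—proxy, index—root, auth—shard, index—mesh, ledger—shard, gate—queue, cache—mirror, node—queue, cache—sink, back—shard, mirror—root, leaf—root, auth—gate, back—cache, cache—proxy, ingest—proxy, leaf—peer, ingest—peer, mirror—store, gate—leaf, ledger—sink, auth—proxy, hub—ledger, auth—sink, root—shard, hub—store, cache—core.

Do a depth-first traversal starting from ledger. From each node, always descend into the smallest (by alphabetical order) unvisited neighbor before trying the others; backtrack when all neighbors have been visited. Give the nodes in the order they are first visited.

ledger → back → auth → gate → hub → cache → core → sink → index → mesh → root → leaf → peer → ingest → proxy → queue → node → shard → mirror → store

Visit ledger
ledger → back
back → auth
auth → gate
gate → hub
hub → cache
cache → core
core → sink
sink → index
index → mesh
mesh → root
root → leaf
leaf → peer
peer → ingest
ingest → proxy
leaf → queue
queue → node
node → shard
root → mirror
mirror → store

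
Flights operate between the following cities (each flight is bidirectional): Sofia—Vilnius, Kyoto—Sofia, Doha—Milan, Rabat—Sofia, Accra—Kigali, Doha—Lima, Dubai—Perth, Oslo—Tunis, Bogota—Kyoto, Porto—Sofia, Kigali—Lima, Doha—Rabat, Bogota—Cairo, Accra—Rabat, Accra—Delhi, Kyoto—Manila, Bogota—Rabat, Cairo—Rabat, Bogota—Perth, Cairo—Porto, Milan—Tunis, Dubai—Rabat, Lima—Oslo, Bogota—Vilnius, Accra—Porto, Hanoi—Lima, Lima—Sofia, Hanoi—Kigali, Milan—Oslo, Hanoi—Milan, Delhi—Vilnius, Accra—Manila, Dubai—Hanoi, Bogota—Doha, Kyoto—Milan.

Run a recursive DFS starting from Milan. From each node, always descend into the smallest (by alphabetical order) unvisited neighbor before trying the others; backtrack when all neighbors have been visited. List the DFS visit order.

Milan Doha Bogota Cairo Porto Accra Delhi Vilnius Sofia Kyoto Manila Lima Hanoi Dubai Perth Rabat Kigali Oslo Tunis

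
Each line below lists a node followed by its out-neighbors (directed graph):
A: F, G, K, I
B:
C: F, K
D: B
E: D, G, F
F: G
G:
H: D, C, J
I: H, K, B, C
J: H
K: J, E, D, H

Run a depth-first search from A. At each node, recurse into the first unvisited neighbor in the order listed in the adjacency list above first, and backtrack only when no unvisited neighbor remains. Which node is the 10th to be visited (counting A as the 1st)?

Visit A
A → F
F → G
A → K
K → J
J → H
H → D
D → B
H → C
K → E
A → I

Visit order: A, F, G, K, J, H, D, B, C, E, I

E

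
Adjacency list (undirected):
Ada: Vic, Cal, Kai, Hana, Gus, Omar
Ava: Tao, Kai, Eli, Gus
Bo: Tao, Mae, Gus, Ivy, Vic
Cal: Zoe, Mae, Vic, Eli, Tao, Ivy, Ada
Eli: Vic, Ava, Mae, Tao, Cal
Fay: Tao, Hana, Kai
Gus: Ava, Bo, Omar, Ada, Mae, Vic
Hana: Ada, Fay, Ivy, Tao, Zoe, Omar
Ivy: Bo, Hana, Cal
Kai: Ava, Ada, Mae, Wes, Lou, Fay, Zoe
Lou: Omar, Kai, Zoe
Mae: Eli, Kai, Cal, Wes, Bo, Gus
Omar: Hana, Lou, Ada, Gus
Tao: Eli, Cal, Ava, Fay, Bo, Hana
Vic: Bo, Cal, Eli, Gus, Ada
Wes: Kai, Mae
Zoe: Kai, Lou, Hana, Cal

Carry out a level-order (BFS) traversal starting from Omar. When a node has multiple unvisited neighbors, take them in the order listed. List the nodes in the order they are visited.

Omar, Hana, Lou, Ada, Gus, Fay, Ivy, Tao, Zoe, Kai, Vic, Cal, Ava, Bo, Mae, Eli, Wes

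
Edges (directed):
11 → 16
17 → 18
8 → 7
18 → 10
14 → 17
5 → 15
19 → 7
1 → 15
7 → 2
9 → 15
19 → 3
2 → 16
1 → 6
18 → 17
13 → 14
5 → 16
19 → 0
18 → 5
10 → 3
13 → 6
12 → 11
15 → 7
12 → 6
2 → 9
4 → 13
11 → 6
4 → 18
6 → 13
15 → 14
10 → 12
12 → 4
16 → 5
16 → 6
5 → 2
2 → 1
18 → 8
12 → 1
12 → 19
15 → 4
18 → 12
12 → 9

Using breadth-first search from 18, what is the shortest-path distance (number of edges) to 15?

2

Level 0: 18
Level 1: 5, 8, 10, 12, 17
Level 2: 1, 2, 3, 4, 6, 7, 9, 11, 15, 16, 19
Level 3: 0, 13, 14
15 first appears at level 2.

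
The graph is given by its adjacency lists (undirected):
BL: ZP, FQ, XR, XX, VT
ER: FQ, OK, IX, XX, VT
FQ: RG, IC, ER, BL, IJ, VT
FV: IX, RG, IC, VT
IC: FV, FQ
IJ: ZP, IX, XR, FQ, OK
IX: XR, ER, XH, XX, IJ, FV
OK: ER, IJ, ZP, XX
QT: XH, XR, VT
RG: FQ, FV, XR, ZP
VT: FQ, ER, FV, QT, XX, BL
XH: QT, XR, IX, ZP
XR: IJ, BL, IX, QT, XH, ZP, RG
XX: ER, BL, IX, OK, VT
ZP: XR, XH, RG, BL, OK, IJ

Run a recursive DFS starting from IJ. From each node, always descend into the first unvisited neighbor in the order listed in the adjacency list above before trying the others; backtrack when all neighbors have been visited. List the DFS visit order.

IJ -> ZP -> XR -> BL -> FQ -> RG -> FV -> IX -> ER -> OK -> XX -> VT -> QT -> XH -> IC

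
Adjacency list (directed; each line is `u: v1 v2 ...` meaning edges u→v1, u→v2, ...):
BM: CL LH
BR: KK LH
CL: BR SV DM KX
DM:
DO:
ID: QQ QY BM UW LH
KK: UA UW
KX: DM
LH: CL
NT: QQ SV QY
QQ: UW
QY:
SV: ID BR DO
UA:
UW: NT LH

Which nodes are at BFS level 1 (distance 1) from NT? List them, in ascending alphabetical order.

QQ, QY, SV

Level 0: NT
Level 1: QQ, QY, SV
Level 2: BR, DO, ID, UW
Level 3: BM, KK, LH
Level 4: CL, UA
Level 5: DM, KX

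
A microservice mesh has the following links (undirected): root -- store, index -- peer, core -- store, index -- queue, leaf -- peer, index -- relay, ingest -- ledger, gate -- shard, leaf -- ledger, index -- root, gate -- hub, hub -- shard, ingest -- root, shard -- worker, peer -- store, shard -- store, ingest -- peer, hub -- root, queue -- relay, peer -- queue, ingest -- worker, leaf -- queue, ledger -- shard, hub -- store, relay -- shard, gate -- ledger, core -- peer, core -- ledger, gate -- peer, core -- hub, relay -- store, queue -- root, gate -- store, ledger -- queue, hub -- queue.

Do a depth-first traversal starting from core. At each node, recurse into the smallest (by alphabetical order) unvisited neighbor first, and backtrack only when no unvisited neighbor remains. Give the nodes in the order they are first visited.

Visit core
core → hub
hub → gate
gate → ledger
ledger → ingest
ingest → peer
peer → index
index → queue
queue → leaf
queue → relay
relay → shard
shard → store
store → root
shard → worker

core → hub → gate → ledger → ingest → peer → index → queue → leaf → relay → shard → store → root → worker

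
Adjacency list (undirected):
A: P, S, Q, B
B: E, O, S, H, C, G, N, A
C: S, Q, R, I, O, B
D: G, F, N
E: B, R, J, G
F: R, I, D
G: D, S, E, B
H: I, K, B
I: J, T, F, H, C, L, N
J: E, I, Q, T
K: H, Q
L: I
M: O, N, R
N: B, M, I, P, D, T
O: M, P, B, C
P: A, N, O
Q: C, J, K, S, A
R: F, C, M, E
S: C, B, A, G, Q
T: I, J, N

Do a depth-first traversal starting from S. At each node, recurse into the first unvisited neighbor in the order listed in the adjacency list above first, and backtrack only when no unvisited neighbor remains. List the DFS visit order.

S, C, Q, J, E, B, O, M, N, I, T, F, R, D, G, H, K, L, P, A

Visit S
S → C
C → Q
Q → J
J → E
E → B
B → O
O → M
M → N
N → I
I → T
I → F
F → R
F → D
D → G
I → H
H → K
I → L
N → P
P → A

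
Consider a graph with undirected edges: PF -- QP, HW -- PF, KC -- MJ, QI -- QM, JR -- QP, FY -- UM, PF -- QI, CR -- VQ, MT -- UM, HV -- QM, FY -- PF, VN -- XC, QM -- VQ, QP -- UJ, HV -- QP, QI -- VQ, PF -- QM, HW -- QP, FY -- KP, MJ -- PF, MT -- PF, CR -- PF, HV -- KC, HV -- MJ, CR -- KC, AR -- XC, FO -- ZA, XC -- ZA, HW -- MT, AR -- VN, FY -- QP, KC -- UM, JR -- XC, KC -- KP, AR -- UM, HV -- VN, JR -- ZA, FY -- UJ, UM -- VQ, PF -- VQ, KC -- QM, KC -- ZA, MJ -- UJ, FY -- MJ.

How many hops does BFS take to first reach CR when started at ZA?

Level 0: ZA
Level 1: FO, JR, KC, XC
Level 2: AR, CR, HV, KP, MJ, QM, QP, UM, VN
Level 3: FY, HW, MT, PF, QI, UJ, VQ
CR first appears at level 2.

2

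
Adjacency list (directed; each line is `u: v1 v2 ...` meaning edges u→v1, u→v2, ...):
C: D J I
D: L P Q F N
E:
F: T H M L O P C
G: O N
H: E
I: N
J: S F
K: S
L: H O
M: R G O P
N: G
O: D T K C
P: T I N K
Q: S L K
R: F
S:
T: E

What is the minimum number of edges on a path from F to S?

3

Level 0: F
Level 1: C, H, L, M, O, P, T
Level 2: D, E, G, I, J, K, N, R
Level 3: Q, S
S first appears at level 3.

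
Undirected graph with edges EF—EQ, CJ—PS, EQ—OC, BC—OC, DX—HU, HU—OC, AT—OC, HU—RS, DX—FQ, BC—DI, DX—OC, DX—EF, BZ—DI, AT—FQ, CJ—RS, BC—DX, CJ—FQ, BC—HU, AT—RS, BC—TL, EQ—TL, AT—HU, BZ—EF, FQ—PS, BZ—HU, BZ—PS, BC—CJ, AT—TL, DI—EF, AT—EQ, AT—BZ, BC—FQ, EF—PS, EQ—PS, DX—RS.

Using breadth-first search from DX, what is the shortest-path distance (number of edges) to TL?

Level 0: DX
Level 1: BC, EF, FQ, HU, OC, RS
Level 2: AT, BZ, CJ, DI, EQ, PS, TL
TL first appears at level 2.

2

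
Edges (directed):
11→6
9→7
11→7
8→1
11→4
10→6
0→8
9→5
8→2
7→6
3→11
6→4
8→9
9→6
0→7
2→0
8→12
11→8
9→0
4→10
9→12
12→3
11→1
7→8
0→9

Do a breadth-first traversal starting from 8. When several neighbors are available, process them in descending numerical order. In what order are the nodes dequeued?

Visit 8; enqueue 12, 9, 2, 1 → queue [12, 9, 2, 1]
Visit 12; enqueue 3 → queue [9, 2, 1, 3]
Visit 9; enqueue 7, 6, 5, 0 → queue [2, 1, 3, 7, 6, 5, 0]
Visit 2 → queue [1, 3, 7, 6, 5, 0]
Visit 1 → queue [3, 7, 6, 5, 0]
Visit 3; enqueue 11 → queue [7, 6, 5, 0, 11]
Visit 7 → queue [6, 5, 0, 11]
Visit 6; enqueue 4 → queue [5, 0, 11, 4]
Visit 5 → queue [0, 11, 4]
Visit 0 → queue [11, 4]
Visit 11 → queue [4]
Visit 4; enqueue 10 → queue [10]
Visit 10 → queue []

8, 12, 9, 2, 1, 3, 7, 6, 5, 0, 11, 4, 10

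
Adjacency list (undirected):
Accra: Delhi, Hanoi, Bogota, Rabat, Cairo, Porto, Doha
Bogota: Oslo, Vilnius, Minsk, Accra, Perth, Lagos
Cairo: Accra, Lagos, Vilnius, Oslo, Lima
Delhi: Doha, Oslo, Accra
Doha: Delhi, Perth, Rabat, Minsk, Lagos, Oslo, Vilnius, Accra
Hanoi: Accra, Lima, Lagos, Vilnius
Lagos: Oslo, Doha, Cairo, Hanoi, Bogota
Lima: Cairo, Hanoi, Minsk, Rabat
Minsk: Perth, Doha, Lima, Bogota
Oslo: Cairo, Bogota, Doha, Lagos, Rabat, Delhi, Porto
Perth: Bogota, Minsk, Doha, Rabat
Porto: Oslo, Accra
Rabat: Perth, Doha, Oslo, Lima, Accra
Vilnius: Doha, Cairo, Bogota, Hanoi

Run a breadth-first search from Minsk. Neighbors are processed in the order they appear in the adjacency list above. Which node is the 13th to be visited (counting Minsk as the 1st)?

Hanoi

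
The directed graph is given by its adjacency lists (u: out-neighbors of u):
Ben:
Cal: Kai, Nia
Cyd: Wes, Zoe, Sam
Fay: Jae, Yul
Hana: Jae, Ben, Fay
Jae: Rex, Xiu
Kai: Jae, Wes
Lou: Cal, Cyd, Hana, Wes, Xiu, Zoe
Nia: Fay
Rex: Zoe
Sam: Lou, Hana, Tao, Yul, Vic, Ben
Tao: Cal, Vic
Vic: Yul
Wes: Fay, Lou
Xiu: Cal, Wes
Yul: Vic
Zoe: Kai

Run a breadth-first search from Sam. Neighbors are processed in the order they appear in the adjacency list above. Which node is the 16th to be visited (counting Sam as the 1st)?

Visit Sam; enqueue Lou, Hana, Tao, Yul, Vic, Ben → queue [Lou, Hana, Tao, Yul, Vic, Ben]
Visit Lou; enqueue Cal, Cyd, Wes, Xiu, Zoe → queue [Hana, Tao, Yul, Vic, Ben, Cal, Cyd, Wes, Xiu, Zoe]
Visit Hana; enqueue Jae, Fay → queue [Tao, Yul, Vic, Ben, Cal, Cyd, Wes, Xiu, Zoe, Jae, Fay]
Visit Tao → queue [Yul, Vic, Ben, Cal, Cyd, Wes, Xiu, Zoe, Jae, Fay]
Visit Yul → queue [Vic, Ben, Cal, Cyd, Wes, Xiu, Zoe, Jae, Fay]
Visit Vic → queue [Ben, Cal, Cyd, Wes, Xiu, Zoe, Jae, Fay]
Visit Ben → queue [Cal, Cyd, Wes, Xiu, Zoe, Jae, Fay]
Visit Cal; enqueue Kai, Nia → queue [Cyd, Wes, Xiu, Zoe, Jae, Fay, Kai, Nia]
Visit Cyd → queue [Wes, Xiu, Zoe, Jae, Fay, Kai, Nia]
Visit Wes → queue [Xiu, Zoe, Jae, Fay, Kai, Nia]
Visit Xiu → queue [Zoe, Jae, Fay, Kai, Nia]
Visit Zoe → queue [Jae, Fay, Kai, Nia]
Visit Jae; enqueue Rex → queue [Fay, Kai, Nia, Rex]
Visit Fay → queue [Kai, Nia, Rex]
Visit Kai → queue [Nia, Rex]
Visit Nia → queue [Rex]
Visit Rex → queue []

Visit order: Sam, Lou, Hana, Tao, Yul, Vic, Ben, Cal, Cyd, Wes, Xiu, Zoe, Jae, Fay, Kai, Nia, Rex

Nia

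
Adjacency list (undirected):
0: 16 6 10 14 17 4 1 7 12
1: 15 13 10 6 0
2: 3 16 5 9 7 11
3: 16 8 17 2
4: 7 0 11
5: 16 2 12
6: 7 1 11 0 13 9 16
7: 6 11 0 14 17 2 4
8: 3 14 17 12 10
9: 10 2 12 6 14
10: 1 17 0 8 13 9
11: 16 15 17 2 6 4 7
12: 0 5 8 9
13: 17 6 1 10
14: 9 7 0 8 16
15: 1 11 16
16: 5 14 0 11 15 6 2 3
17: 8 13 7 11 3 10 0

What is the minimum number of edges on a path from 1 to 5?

Level 0: 1
Level 1: 0, 6, 10, 13, 15
Level 2: 4, 7, 8, 9, 11, 12, 14, 16, 17
Level 3: 2, 3, 5
5 first appears at level 3.

3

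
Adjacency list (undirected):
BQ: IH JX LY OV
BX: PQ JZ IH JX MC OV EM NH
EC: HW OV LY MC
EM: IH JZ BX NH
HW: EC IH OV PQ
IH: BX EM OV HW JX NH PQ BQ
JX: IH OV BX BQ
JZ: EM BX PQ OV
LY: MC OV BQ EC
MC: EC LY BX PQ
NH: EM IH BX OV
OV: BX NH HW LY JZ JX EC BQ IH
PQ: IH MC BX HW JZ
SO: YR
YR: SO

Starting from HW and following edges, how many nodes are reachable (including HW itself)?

BFS from HW visits: HW, PQ, OV, IH, EC, MC, JZ, BX, NH, LY, JX, BQ, EM
Reachable nodes: 13 of 15 total.

13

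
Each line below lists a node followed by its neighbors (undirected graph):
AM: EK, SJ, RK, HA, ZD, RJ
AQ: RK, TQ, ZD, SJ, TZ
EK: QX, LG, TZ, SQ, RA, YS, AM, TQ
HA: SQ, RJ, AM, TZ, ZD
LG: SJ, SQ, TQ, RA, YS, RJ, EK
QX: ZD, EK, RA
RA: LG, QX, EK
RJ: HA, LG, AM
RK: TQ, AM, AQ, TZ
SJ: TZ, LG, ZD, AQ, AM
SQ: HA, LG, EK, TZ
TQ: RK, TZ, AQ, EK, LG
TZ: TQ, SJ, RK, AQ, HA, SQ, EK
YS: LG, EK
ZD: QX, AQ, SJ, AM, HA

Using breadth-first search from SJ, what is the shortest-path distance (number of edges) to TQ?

Level 0: SJ
Level 1: AM, AQ, LG, TZ, ZD
Level 2: EK, HA, QX, RA, RJ, RK, SQ, TQ, YS
TQ first appears at level 2.

2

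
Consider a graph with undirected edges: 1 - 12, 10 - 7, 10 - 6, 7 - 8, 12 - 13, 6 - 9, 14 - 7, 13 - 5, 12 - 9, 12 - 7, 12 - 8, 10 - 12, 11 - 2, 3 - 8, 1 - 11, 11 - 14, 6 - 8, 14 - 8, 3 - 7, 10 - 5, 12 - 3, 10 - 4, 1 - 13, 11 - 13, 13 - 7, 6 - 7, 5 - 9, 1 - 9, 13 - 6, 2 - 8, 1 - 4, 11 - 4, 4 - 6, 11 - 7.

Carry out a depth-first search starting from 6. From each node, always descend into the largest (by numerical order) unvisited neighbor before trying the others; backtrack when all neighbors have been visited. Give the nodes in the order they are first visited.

6, 13, 12, 10, 7, 14, 11, 4, 1, 9, 5, 2, 8, 3

Visit 6
6 → 13
13 → 12
12 → 10
10 → 7
7 → 14
14 → 11
11 → 4
4 → 1
1 → 9
9 → 5
11 → 2
2 → 8
8 → 3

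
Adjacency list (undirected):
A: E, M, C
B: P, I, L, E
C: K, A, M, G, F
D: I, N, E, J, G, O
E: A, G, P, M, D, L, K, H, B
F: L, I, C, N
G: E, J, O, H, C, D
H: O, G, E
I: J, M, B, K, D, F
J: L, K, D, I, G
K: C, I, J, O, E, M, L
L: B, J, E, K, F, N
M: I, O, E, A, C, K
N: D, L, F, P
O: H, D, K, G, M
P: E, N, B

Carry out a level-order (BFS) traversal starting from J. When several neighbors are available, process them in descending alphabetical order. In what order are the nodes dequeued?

J, L, K, I, G, D, N, F, E, B, O, M, C, H, P, A

Visit J; enqueue L, K, I, G, D → queue [L, K, I, G, D]
Visit L; enqueue N, F, E, B → queue [K, I, G, D, N, F, E, B]
Visit K; enqueue O, M, C → queue [I, G, D, N, F, E, B, O, M, C]
Visit I → queue [G, D, N, F, E, B, O, M, C]
Visit G; enqueue H → queue [D, N, F, E, B, O, M, C, H]
Visit D → queue [N, F, E, B, O, M, C, H]
Visit N; enqueue P → queue [F, E, B, O, M, C, H, P]
Visit F → queue [E, B, O, M, C, H, P]
Visit E; enqueue A → queue [B, O, M, C, H, P, A]
Visit B → queue [O, M, C, H, P, A]
Visit O → queue [M, C, H, P, A]
Visit M → queue [C, H, P, A]
Visit C → queue [H, P, A]
Visit H → queue [P, A]
Visit P → queue [A]
Visit A → queue []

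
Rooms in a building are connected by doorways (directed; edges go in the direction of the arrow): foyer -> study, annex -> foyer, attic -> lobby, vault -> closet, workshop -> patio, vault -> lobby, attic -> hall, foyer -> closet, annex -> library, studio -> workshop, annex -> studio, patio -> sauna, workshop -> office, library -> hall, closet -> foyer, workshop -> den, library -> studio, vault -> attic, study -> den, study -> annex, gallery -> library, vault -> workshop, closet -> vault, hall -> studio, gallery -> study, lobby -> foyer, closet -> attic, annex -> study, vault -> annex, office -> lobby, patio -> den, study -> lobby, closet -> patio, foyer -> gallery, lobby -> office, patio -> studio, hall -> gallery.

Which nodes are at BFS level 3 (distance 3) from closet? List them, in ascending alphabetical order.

library, office

Level 0: closet
Level 1: attic, foyer, patio, vault
Level 2: annex, den, gallery, hall, lobby, sauna, studio, study, workshop
Level 3: library, office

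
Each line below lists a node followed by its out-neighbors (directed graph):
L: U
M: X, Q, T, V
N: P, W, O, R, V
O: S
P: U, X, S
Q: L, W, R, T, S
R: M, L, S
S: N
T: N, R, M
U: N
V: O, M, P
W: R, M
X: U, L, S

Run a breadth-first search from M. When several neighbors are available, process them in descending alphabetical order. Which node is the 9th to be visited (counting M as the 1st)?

P

Visit M; enqueue X, V, T, Q → queue [X, V, T, Q]
Visit X; enqueue U, S, L → queue [V, T, Q, U, S, L]
Visit V; enqueue P, O → queue [T, Q, U, S, L, P, O]
Visit T; enqueue R, N → queue [Q, U, S, L, P, O, R, N]
Visit Q; enqueue W → queue [U, S, L, P, O, R, N, W]
Visit U → queue [S, L, P, O, R, N, W]
Visit S → queue [L, P, O, R, N, W]
Visit L → queue [P, O, R, N, W]
Visit P → queue [O, R, N, W]
Visit O → queue [R, N, W]
Visit R → queue [N, W]
Visit N → queue [W]
Visit W → queue []

Visit order: M, X, V, T, Q, U, S, L, P, O, R, N, W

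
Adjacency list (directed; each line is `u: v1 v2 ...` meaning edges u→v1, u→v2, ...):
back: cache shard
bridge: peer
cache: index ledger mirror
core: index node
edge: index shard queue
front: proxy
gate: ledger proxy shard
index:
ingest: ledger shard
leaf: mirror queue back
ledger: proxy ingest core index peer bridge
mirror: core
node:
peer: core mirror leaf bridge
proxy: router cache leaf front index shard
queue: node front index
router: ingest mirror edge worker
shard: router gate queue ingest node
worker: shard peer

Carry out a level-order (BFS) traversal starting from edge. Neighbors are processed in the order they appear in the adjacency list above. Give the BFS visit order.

edge index shard queue router gate ingest node front mirror worker ledger proxy core peer bridge cache leaf back

Visit edge; enqueue index, shard, queue → queue [index, shard, queue]
Visit index → queue [shard, queue]
Visit shard; enqueue router, gate, ingest, node → queue [queue, router, gate, ingest, node]
Visit queue; enqueue front → queue [router, gate, ingest, node, front]
Visit router; enqueue mirror, worker → queue [gate, ingest, node, front, mirror, worker]
Visit gate; enqueue ledger, proxy → queue [ingest, node, front, mirror, worker, ledger, proxy]
Visit ingest → queue [node, front, mirror, worker, ledger, proxy]
Visit node → queue [front, mirror, worker, ledger, proxy]
Visit front → queue [mirror, worker, ledger, proxy]
Visit mirror; enqueue core → queue [worker, ledger, proxy, core]
Visit worker; enqueue peer → queue [ledger, proxy, core, peer]
Visit ledger; enqueue bridge → queue [proxy, core, peer, bridge]
Visit proxy; enqueue cache, leaf → queue [core, peer, bridge, cache, leaf]
Visit core → queue [peer, bridge, cache, leaf]
Visit peer → queue [bridge, cache, leaf]
Visit bridge → queue [cache, leaf]
Visit cache → queue [leaf]
Visit leaf; enqueue back → queue [back]
Visit back → queue []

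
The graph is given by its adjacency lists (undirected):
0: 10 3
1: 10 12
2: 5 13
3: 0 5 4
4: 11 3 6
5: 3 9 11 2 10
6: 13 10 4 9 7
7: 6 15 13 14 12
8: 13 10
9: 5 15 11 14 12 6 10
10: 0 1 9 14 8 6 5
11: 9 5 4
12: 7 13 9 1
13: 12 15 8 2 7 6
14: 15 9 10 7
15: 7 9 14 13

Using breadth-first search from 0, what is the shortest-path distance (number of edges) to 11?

Level 0: 0
Level 1: 3, 10
Level 2: 1, 4, 5, 6, 8, 9, 14
Level 3: 2, 7, 11, 12, 13, 15
11 first appears at level 3.

3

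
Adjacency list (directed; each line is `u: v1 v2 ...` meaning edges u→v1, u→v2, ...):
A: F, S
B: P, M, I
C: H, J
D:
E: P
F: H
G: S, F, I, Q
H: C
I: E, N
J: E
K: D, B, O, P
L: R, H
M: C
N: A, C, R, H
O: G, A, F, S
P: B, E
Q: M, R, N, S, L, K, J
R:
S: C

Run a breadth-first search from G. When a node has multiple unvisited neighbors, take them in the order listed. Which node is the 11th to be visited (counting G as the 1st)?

Visit G; enqueue S, F, I, Q → queue [S, F, I, Q]
Visit S; enqueue C → queue [F, I, Q, C]
Visit F; enqueue H → queue [I, Q, C, H]
Visit I; enqueue E, N → queue [Q, C, H, E, N]
Visit Q; enqueue M, R, L, K, J → queue [C, H, E, N, M, R, L, K, J]
Visit C → queue [H, E, N, M, R, L, K, J]
Visit H → queue [E, N, M, R, L, K, J]
Visit E; enqueue P → queue [N, M, R, L, K, J, P]
Visit N; enqueue A → queue [M, R, L, K, J, P, A]
Visit M → queue [R, L, K, J, P, A]
Visit R → queue [L, K, J, P, A]
Visit L → queue [K, J, P, A]
Visit K; enqueue D, B, O → queue [J, P, A, D, B, O]
Visit J → queue [P, A, D, B, O]
Visit P → queue [A, D, B, O]
Visit A → queue [D, B, O]
Visit D → queue [B, O]
Visit B → queue [O]
Visit O → queue []

Visit order: G, S, F, I, Q, C, H, E, N, M, R, L, K, J, P, A, D, B, O

R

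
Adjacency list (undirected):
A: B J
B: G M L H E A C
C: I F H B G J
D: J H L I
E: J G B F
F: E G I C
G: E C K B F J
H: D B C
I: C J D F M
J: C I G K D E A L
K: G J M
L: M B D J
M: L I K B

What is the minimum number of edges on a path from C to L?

Level 0: C
Level 1: B, F, G, H, I, J
Level 2: A, D, E, K, L, M
L first appears at level 2.

2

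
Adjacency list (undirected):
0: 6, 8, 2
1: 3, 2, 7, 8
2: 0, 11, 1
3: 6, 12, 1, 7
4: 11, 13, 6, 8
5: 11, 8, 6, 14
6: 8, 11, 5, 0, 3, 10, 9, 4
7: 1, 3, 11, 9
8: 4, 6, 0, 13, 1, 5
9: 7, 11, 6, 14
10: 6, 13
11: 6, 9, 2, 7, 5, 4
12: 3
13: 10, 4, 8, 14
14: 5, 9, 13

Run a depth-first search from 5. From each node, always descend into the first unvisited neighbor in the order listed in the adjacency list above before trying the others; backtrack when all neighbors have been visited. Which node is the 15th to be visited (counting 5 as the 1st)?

Visit 5
5 → 11
11 → 6
6 → 8
8 → 4
4 → 13
13 → 10
13 → 14
14 → 9
9 → 7
7 → 1
1 → 3
3 → 12
1 → 2
2 → 0

Visit order: 5, 11, 6, 8, 4, 13, 10, 14, 9, 7, 1, 3, 12, 2, 0

0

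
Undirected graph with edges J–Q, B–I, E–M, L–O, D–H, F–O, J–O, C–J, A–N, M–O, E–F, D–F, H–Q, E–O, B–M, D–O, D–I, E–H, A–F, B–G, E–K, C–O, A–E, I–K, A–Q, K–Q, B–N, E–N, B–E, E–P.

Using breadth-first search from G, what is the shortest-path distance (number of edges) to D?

Level 0: G
Level 1: B
Level 2: E, I, M, N
Level 3: A, D, F, H, K, O, P
Level 4: C, J, L, Q
D first appears at level 3.

3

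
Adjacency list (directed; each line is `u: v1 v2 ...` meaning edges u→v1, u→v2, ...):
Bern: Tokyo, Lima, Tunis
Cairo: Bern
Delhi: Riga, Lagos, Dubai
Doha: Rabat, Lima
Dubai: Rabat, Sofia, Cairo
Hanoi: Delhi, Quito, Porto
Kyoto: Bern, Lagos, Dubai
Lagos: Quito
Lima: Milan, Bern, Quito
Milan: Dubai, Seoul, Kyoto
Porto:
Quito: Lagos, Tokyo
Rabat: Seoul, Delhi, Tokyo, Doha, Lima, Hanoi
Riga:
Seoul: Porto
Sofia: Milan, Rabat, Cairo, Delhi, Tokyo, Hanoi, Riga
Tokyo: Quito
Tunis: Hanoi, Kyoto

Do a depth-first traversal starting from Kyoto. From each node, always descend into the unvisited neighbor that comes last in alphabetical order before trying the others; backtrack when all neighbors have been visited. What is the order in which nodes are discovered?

Kyoto → Lagos → Quito → Tokyo → Dubai → Sofia → Riga → Rabat → Seoul → Porto → Lima → Milan → Bern → Tunis → Hanoi → Delhi → Doha → Cairo

Visit Kyoto
Kyoto → Lagos
Lagos → Quito
Quito → Tokyo
Kyoto → Dubai
Dubai → Sofia
Sofia → Riga
Sofia → Rabat
Rabat → Seoul
Seoul → Porto
Rabat → Lima
Lima → Milan
Lima → Bern
Bern → Tunis
Tunis → Hanoi
Hanoi → Delhi
Rabat → Doha
Sofia → Cairo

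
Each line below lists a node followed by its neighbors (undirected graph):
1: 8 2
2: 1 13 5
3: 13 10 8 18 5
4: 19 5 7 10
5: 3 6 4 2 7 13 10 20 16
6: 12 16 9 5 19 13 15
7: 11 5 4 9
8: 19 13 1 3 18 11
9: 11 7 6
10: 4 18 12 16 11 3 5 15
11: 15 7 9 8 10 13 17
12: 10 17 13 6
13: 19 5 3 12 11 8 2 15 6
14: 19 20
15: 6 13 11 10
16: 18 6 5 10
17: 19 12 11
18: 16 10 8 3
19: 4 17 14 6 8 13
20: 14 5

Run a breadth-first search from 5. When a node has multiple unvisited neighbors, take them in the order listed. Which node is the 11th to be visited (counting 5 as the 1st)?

8

Visit 5; enqueue 3, 6, 4, 2, 7, 13, 10, 20, 16 → queue [3, 6, 4, 2, 7, 13, 10, 20, 16]
Visit 3; enqueue 8, 18 → queue [6, 4, 2, 7, 13, 10, 20, 16, 8, 18]
Visit 6; enqueue 12, 9, 19, 15 → queue [4, 2, 7, 13, 10, 20, 16, 8, 18, 12, 9, 19, 15]
Visit 4 → queue [2, 7, 13, 10, 20, 16, 8, 18, 12, 9, 19, 15]
Visit 2; enqueue 1 → queue [7, 13, 10, 20, 16, 8, 18, 12, 9, 19, 15, 1]
Visit 7; enqueue 11 → queue [13, 10, 20, 16, 8, 18, 12, 9, 19, 15, 1, 11]
Visit 13 → queue [10, 20, 16, 8, 18, 12, 9, 19, 15, 1, 11]
Visit 10 → queue [20, 16, 8, 18, 12, 9, 19, 15, 1, 11]
Visit 20; enqueue 14 → queue [16, 8, 18, 12, 9, 19, 15, 1, 11, 14]
Visit 16 → queue [8, 18, 12, 9, 19, 15, 1, 11, 14]
Visit 8 → queue [18, 12, 9, 19, 15, 1, 11, 14]
Visit 18 → queue [12, 9, 19, 15, 1, 11, 14]
Visit 12; enqueue 17 → queue [9, 19, 15, 1, 11, 14, 17]
Visit 9 → queue [19, 15, 1, 11, 14, 17]
Visit 19 → queue [15, 1, 11, 14, 17]
Visit 15 → queue [1, 11, 14, 17]
Visit 1 → queue [11, 14, 17]
Visit 11 → queue [14, 17]
Visit 14 → queue [17]
Visit 17 → queue []

Visit order: 5, 3, 6, 4, 2, 7, 13, 10, 20, 16, 8, 18, 12, 9, 19, 15, 1, 11, 14, 17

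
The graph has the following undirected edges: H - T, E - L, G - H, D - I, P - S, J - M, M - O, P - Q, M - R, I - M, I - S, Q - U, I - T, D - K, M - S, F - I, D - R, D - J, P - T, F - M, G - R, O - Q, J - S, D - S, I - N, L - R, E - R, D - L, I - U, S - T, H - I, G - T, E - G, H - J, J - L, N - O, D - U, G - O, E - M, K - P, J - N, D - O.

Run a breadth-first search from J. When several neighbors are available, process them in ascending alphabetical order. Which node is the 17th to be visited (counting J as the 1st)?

Visit J; enqueue D, H, L, M, N, S → queue [D, H, L, M, N, S]
Visit D; enqueue I, K, O, R, U → queue [H, L, M, N, S, I, K, O, R, U]
Visit H; enqueue G, T → queue [L, M, N, S, I, K, O, R, U, G, T]
Visit L; enqueue E → queue [M, N, S, I, K, O, R, U, G, T, E]
Visit M; enqueue F → queue [N, S, I, K, O, R, U, G, T, E, F]
Visit N → queue [S, I, K, O, R, U, G, T, E, F]
Visit S; enqueue P → queue [I, K, O, R, U, G, T, E, F, P]
Visit I → queue [K, O, R, U, G, T, E, F, P]
Visit K → queue [O, R, U, G, T, E, F, P]
Visit O; enqueue Q → queue [R, U, G, T, E, F, P, Q]
Visit R → queue [U, G, T, E, F, P, Q]
Visit U → queue [G, T, E, F, P, Q]
Visit G → queue [T, E, F, P, Q]
Visit T → queue [E, F, P, Q]
Visit E → queue [F, P, Q]
Visit F → queue [P, Q]
Visit P → queue [Q]
Visit Q → queue []

Visit order: J, D, H, L, M, N, S, I, K, O, R, U, G, T, E, F, P, Q

P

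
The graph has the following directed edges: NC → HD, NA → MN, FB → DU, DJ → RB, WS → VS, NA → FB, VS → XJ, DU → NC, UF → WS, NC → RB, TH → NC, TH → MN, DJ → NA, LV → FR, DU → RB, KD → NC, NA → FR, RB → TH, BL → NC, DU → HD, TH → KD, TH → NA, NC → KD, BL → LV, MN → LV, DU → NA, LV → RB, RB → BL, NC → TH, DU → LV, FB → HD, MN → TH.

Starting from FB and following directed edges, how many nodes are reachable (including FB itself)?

12

BFS from FB visits: FB, DU, HD, LV, NA, NC, RB, FR, MN, KD, TH, BL
Reachable nodes: 12 of 17 total.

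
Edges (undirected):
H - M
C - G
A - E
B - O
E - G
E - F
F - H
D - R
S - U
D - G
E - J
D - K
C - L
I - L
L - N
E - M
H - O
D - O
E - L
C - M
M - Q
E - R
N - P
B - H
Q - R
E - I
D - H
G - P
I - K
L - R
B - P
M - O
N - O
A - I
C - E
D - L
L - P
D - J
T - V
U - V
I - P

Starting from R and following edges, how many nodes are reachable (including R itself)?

18

BFS from R visits: R, D, E, L, Q, G, H, J, K, O, A, C, F, I, M, N, P, B
Reachable nodes: 18 of 22 total.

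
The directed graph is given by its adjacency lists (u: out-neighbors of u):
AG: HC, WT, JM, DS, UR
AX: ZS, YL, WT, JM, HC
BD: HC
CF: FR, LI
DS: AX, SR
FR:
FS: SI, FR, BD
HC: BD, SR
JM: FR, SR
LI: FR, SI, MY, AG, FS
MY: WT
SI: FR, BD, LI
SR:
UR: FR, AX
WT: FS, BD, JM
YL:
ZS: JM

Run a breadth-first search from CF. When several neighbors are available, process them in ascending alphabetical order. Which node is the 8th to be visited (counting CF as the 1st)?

DS

Visit CF; enqueue FR, LI → queue [FR, LI]
Visit FR → queue [LI]
Visit LI; enqueue AG, FS, MY, SI → queue [AG, FS, MY, SI]
Visit AG; enqueue DS, HC, JM, UR, WT → queue [FS, MY, SI, DS, HC, JM, UR, WT]
Visit FS; enqueue BD → queue [MY, SI, DS, HC, JM, UR, WT, BD]
Visit MY → queue [SI, DS, HC, JM, UR, WT, BD]
Visit SI → queue [DS, HC, JM, UR, WT, BD]
Visit DS; enqueue AX, SR → queue [HC, JM, UR, WT, BD, AX, SR]
Visit HC → queue [JM, UR, WT, BD, AX, SR]
Visit JM → queue [UR, WT, BD, AX, SR]
Visit UR → queue [WT, BD, AX, SR]
Visit WT → queue [BD, AX, SR]
Visit BD → queue [AX, SR]
Visit AX; enqueue YL, ZS → queue [SR, YL, ZS]
Visit SR → queue [YL, ZS]
Visit YL → queue [ZS]
Visit ZS → queue []

Visit order: CF, FR, LI, AG, FS, MY, SI, DS, HC, JM, UR, WT, BD, AX, SR, YL, ZS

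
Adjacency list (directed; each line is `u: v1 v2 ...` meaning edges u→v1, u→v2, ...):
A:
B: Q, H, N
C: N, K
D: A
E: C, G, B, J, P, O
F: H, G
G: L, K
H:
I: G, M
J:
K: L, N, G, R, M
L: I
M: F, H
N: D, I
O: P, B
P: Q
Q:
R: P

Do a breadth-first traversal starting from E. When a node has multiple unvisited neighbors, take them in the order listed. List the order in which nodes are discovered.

E C G B J P O N K L Q H D I R M A F

Visit E; enqueue C, G, B, J, P, O → queue [C, G, B, J, P, O]
Visit C; enqueue N, K → queue [G, B, J, P, O, N, K]
Visit G; enqueue L → queue [B, J, P, O, N, K, L]
Visit B; enqueue Q, H → queue [J, P, O, N, K, L, Q, H]
Visit J → queue [P, O, N, K, L, Q, H]
Visit P → queue [O, N, K, L, Q, H]
Visit O → queue [N, K, L, Q, H]
Visit N; enqueue D, I → queue [K, L, Q, H, D, I]
Visit K; enqueue R, M → queue [L, Q, H, D, I, R, M]
Visit L → queue [Q, H, D, I, R, M]
Visit Q → queue [H, D, I, R, M]
Visit H → queue [D, I, R, M]
Visit D; enqueue A → queue [I, R, M, A]
Visit I → queue [R, M, A]
Visit R → queue [M, A]
Visit M; enqueue F → queue [A, F]
Visit A → queue [F]
Visit F → queue []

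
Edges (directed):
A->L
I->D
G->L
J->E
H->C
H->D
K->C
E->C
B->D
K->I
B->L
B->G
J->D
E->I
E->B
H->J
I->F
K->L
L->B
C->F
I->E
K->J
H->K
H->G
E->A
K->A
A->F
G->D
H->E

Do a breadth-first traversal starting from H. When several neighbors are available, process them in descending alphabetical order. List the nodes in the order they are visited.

Visit H; enqueue K, J, G, E, D, C → queue [K, J, G, E, D, C]
Visit K; enqueue L, I, A → queue [J, G, E, D, C, L, I, A]
Visit J → queue [G, E, D, C, L, I, A]
Visit G → queue [E, D, C, L, I, A]
Visit E; enqueue B → queue [D, C, L, I, A, B]
Visit D → queue [C, L, I, A, B]
Visit C; enqueue F → queue [L, I, A, B, F]
Visit L → queue [I, A, B, F]
Visit I → queue [A, B, F]
Visit A → queue [B, F]
Visit B → queue [F]
Visit F → queue []

H, K, J, G, E, D, C, L, I, A, B, F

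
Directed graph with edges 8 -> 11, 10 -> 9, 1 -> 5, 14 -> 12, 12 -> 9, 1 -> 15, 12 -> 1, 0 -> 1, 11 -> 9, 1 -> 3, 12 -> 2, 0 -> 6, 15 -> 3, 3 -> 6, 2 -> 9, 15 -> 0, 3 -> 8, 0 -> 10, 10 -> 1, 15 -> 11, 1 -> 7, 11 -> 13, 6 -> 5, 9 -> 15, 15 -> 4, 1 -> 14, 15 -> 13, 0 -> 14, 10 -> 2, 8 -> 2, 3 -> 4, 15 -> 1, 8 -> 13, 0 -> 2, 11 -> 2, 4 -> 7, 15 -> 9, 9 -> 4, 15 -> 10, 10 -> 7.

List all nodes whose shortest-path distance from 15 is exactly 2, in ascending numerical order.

Level 0: 15
Level 1: 0, 1, 3, 4, 9, 10, 11, 13
Level 2: 2, 5, 6, 7, 8, 14
Level 3: 12

2, 5, 6, 7, 8, 14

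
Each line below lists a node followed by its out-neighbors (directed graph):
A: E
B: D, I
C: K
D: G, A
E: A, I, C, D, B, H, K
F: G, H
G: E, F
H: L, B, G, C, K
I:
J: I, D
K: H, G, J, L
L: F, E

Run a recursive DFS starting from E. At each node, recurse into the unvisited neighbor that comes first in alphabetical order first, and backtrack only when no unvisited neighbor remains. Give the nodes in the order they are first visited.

Visit E
E → A
E → B
B → D
D → G
G → F
F → H
H → C
C → K
K → J
J → I
K → L

E, A, B, D, G, F, H, C, K, J, I, L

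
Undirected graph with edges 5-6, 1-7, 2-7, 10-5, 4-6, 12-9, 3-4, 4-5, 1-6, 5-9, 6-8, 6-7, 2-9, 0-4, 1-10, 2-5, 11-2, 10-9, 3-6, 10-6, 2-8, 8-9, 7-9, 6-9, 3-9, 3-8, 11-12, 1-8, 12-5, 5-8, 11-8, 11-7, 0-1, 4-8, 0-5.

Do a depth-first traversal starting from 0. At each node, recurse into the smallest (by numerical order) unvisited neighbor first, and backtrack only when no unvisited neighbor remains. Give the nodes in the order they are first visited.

0 1 6 3 4 5 2 7 9 8 11 12 10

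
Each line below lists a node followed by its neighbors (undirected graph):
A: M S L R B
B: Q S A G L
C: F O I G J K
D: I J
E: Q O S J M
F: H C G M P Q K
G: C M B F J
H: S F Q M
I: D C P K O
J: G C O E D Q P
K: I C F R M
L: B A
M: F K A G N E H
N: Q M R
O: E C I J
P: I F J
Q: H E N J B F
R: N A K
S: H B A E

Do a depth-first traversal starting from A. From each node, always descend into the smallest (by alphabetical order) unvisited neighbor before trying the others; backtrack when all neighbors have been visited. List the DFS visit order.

A, B, G, C, F, H, M, E, J, D, I, K, R, N, Q, O, P, S, L

Visit A
A → B
B → G
G → C
C → F
F → H
H → M
M → E
E → J
J → D
D → I
I → K
K → R
R → N
N → Q
I → O
I → P
E → S
B → L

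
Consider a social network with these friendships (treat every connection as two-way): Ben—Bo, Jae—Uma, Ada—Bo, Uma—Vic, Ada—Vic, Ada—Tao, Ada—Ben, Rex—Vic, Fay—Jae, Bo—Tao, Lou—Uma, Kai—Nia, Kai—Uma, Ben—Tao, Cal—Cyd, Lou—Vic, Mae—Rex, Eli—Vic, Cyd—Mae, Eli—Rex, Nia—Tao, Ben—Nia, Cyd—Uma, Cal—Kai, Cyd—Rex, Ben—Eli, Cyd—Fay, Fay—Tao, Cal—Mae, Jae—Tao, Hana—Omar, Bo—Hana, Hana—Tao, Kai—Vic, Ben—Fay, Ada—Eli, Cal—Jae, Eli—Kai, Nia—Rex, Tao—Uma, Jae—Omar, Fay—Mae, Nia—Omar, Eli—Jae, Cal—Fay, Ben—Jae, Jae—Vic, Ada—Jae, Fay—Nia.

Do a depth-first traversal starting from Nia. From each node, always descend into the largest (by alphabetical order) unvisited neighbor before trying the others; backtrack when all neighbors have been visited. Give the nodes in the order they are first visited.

Nia, Tao, Uma, Vic, Rex, Mae, Fay, Jae, Omar, Hana, Bo, Ben, Eli, Kai, Cal, Cyd, Ada, Lou

Visit Nia
Nia → Tao
Tao → Uma
Uma → Vic
Vic → Rex
Rex → Mae
Mae → Fay
Fay → Jae
Jae → Omar
Omar → Hana
Hana → Bo
Bo → Ben
Ben → Eli
Eli → Kai
Kai → Cal
Cal → Cyd
Eli → Ada
Vic → Lou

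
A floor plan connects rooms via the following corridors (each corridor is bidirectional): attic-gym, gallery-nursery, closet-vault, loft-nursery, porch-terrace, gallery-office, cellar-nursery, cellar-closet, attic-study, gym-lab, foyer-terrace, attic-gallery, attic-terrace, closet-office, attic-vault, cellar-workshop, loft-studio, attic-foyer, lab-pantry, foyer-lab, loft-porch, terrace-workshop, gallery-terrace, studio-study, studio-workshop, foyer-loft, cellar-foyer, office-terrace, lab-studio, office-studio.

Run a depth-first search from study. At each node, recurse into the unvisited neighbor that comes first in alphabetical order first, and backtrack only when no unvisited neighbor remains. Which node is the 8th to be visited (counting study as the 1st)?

Visit study
study → attic
attic → foyer
foyer → cellar
cellar → closet
closet → office
office → gallery
gallery → nursery
nursery → loft
loft → porch
porch → terrace
terrace → workshop
workshop → studio
studio → lab
lab → gym
lab → pantry
closet → vault

Visit order: study, attic, foyer, cellar, closet, office, gallery, nursery, loft, porch, terrace, workshop, studio, lab, gym, pantry, vault

nursery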